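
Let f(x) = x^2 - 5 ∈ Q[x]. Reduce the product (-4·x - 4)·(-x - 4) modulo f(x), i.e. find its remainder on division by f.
First multiply in Q[x] without reducing: a · b = 4·x^2 + 20·x + 16. Now divide by f(x) = x^2 - 5, eliminating the leading term at each step:
  leading term 4·x^2: subtract (4)·f(x) = 4·x^2 - 20, leaving 20·x + 36
The degree is now < 2, so this is the remainder. Hence a · b ≡ 20·x + 36 in Q[x]/(f).

Final answer: a · b ≡ 20·x + 36 (mod f(x))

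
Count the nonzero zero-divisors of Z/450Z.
Z/450Z has 329 nonzero zero-divisors

In Z/450Z each nonzero element is either a unit (gcd with 450 is 1) or a zero-divisor (gcd > 1). The number of units is φ(450): factorise 450 = 2 · 3^2 · 5^2, so φ(450) = (2 − 1) · (3^2 − 3^1) · (5^2 − 5^1) = 1 · 6 · 20 = 120. The nonzero elements number 450 − 1 = 449. Hence the nonzero zero-divisors number 449 − 120 = 329.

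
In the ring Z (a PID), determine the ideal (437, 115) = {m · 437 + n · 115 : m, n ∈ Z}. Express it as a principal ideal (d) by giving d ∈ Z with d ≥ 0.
In the PID Z, (a, b) is generated by gcd(a, b). Compute gcd(437, 115) with the extended Euclidean algorithm, tracking rows (r, s, t) with s·437 + t·115 = r:
  row A: (437, 1, 0)   [1·437 + 0·115 = 437]
  row B: (115, 0, 1)   [0·437 + 1·115 = 115]
  437 = 3·115 + 92   → row C = row A − 3·row B = (92, 1, −3)   [check: 1·437 − 3·115 = 92]
  115 = 1·92 + 23   → row D = row B − 1·row C = (23, −1, 4)   [check: −1·437 + 4·115 = 23]
  92 = 4·23 + 0   → remainder 0, stop. gcd = 23 (last nonzero row D).
So gcd(437, 115) = 23, with Bézout identity −1·437 + 4·115 = 23. Containment (⊇): the Bézout identity exhibits 23 as an element of (437, 115), giving (23) ⊆ (437, 115). Containment (⊆): since 23 | 437 and 23 | 115 (437 = 23·19, 115 = 23·5), every Z-linear combination of 437 and 115 is divisible by 23, so (437, 115) ⊆ (23). Therefore (437, 115) = (23), d = 23.

Final answer: (437, 115) = (23); d = 23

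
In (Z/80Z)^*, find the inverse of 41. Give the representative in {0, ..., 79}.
41^(−1) ≡ 41 (mod 80)

Apply the extended Euclidean algorithm to (80, 41), tracking rows (r, s, t) with s·80 + t·41 = r. Each division r_prev = q·r_cur + r_new produces the new row as (previous row) − q·(current row):
  row A: (80, 1, 0)   [1·80 + 0·41 = 80]
  row B: (41, 0, 1)   [0·80 + 1·41 = 41]
  80 = 1·41 + 39   → row C = row A − 1·row B = (39, 1, −1)   [check: 1·80 − 1·41 = 39]
  41 = 1·39 + 2   → row D = row B − 1·row C = (2, −1, 2)   [check: −1·80 + 2·41 = 2]
  39 = 19·2 + 1   → row E = row C − 19·row D = (1, 20, −39)   [check: 20·80 − 39·41 = 1]
  2 = 2·1 + 0   → remainder 0, stop. gcd = 1 (last nonzero row E).
The gcd is 1, so 41 is invertible mod 80. The last nonzero row gives 20·80 − 39·41 = 1, so t = −39. So 41^(−1) ≡ −39 ≡ 41 (mod 80). Verify: 41 · 41 = 1681 ≡ 1 (mod 80). ✓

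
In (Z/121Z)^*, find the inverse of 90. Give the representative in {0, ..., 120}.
90^(−1) ≡ 39 (mod 121)

Apply the extended Euclidean algorithm to (121, 90), tracking rows (r, s, t) with s·121 + t·90 = r. Each division r_prev = q·r_cur + r_new produces the new row as (previous row) − q·(current row):
  row A: (121, 1, 0)   [1·121 + 0·90 = 121]
  row B: (90, 0, 1)   [0·121 + 1·90 = 90]
  121 = 1·90 + 31   → row C = row A − 1·row B = (31, 1, −1)   [check: 1·121 − 1·90 = 31]
  90 = 2·31 + 28   → row D = row B − 2·row C = (28, −2, 3)   [check: −2·121 + 3·90 = 28]
  31 = 1·28 + 3   → row E = row C − 1·row D = (3, 3, −4)   [check: 3·121 − 4·90 = 3]
  28 = 9·3 + 1   → row F = row D − 9·row E = (1, −29, 39)   [check: −29·121 + 39·90 = 1]
  3 = 3·1 + 0   → remainder 0, stop. gcd = 1 (last nonzero row F).
The gcd is 1, so 90 is invertible mod 121. The last nonzero row gives −29·121 + 39·90 = 1, so t = 39. So 90^(−1) ≡ 39 (mod 121). Verify: 90 · 39 = 3510 ≡ 1 (mod 121). ✓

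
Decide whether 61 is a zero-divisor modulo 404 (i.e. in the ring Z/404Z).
gcd(61, 404) = 1, so 61 is a unit in Z/404Z (it has a multiplicative inverse). A unit cannot be a zero-divisor: if 61·b ≡ 0 then multiplying both sides by 61^(−1) gives b ≡ 0. So 61 is not a zero-divisor.

Final answer: NO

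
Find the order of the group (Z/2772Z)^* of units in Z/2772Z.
(Z/2772Z)^* consists of the classes a with gcd(a, 2772) = 1, so its order is φ(2772). φ is multiplicative, with φ(p^e) = p^e − p^(e−1). Factorise 2772 = 2^2 · 3^2 · 7 · 11. Then
  φ(2772) = (2^2 − 2^1) · (3^2 − 3^1) · (7 − 1) · (11 − 1) = 2 · 6 · 6 · 10 = 720.
Thus |(Z/2772Z)^*| = 720.

Final answer: |(Z/2772Z)^*| = 720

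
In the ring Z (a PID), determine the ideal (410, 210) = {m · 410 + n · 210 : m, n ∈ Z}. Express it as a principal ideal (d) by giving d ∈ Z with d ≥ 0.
In the PID Z, (a, b) is generated by gcd(a, b). Compute gcd(410, 210) with the extended Euclidean algorithm, tracking rows (r, s, t) with s·410 + t·210 = r:
  row A: (410, 1, 0)   [1·410 + 0·210 = 410]
  row B: (210, 0, 1)   [0·410 + 1·210 = 210]
  410 = 1·210 + 200   → row C = row A − 1·row B = (200, 1, −1)   [check: 1·410 − 1·210 = 200]
  210 = 1·200 + 10   → row D = row B − 1·row C = (10, −1, 2)   [check: −1·410 + 2·210 = 10]
  200 = 20·10 + 0   → remainder 0, stop. gcd = 10 (last nonzero row D).
So gcd(410, 210) = 10, with Bézout identity −1·410 + 2·210 = 10. Containment (⊇): the Bézout identity exhibits 10 as an element of (410, 210), giving (10) ⊆ (410, 210). Containment (⊆): since 10 | 410 and 10 | 210 (410 = 10·41, 210 = 10·21), every Z-linear combination of 410 and 210 is divisible by 10, so (410, 210) ⊆ (10). Therefore (410, 210) = (10), d = 10.

Final answer: (410, 210) = (10); d = 10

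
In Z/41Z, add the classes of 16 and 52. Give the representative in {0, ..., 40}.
27

Reduce the summands first: 52 ≡ 11 (mod 41), so 16 + 52 ≡ 16 + 11 (mod 41). 16 + 11 = 27; 27 = 0·41 + 27, so (16 + 52) mod 41 = 27.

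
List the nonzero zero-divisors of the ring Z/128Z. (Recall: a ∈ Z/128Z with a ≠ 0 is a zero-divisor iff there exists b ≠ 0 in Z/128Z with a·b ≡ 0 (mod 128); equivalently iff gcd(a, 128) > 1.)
An element a ∈ Z/128Z (with a ≠ 0) is a zero-divisor iff gcd(a, 128) > 1 (because a is a unit precisely when gcd(a, n) = 1, and in Z/nZ every nonzero, non-unit element is a zero-divisor). Scan a = 1, ..., 127 and keep those with gcd(a, 128) > 1:
  gcd(2, 128) = 2, gcd(4, 128) = 4, gcd(6, 128) = 2, gcd(8, 128) = 8, gcd(10, 128) = 2, gcd(12, 128) = 4, gcd(14, 128) = 2, gcd(16, 128) = 16, gcd(18, 128) = 2, gcd(20, 128) = 4, gcd(22, 128) = 2, gcd(24, 128) = 8, gcd(26, 128) = 2, gcd(28, 128) = 4, gcd(30, 128) = 2, gcd(32, 128) = 32, gcd(34, 128) = 2, gcd(36, 128) = 4, gcd(38, 128) = 2, gcd(40, 128) = 8, gcd(42, 128) = 2, gcd(44, 128) = 4, gcd(46, 128) = 2, gcd(48, 128) = 16, gcd(50, 128) = 2, gcd(52, 128) = 4, gcd(54, 128) = 2, gcd(56, 128) = 8, gcd(58, 128) = 2, gcd(60, 128) = 4, gcd(62, 128) = 2, gcd(64, 128) = 64, gcd(66, 128) = 2, gcd(68, 128) = 4, gcd(70, 128) = 2, gcd(72, 128) = 8, gcd(74, 128) = 2, gcd(76, 128) = 4, gcd(78, 128) = 2, gcd(80, 128) = 16, gcd(82, 128) = 2, gcd(84, 128) = 4, gcd(86, 128) = 2, gcd(88, 128) = 8, gcd(90, 128) = 2, gcd(92, 128) = 4, gcd(94, 128) = 2, gcd(96, 128) = 32, gcd(98, 128) = 2, gcd(100, 128) = 4, gcd(102, 128) = 2, gcd(104, 128) = 8, gcd(106, 128) = 2, gcd(108, 128) = 4, gcd(110, 128) = 2, gcd(112, 128) = 16, gcd(114, 128) = 2, gcd(116, 128) = 4, gcd(118, 128) = 2, gcd(120, 128) = 8, gcd(122, 128) = 2, gcd(124, 128) = 4, gcd(126, 128) = 2.
All other a ∈ {1, ..., 127} have gcd(a, 128) = 1 and are units. So the nonzero zero-divisors are exactly the 63 values of a appearing in this scan.

Final answer: nonzero zero-divisors of Z/128Z = {2, 4, 6, 8, 10, 12, 14, 16, 18, 20, 22, 24, 26, 28, 30, 32, 34, 36, 38, 40, 42, 44, 46, 48, 50, 52, 54, 56, 58, 60, 62, 64, 66, 68, 70, 72, 74, 76, 78, 80, 82, 84, 86, 88, 90, 92, 94, 96, 98, 100, 102, 104, 106, 108, 110, 112, 114, 116, 118, 120, 122, 124, 126}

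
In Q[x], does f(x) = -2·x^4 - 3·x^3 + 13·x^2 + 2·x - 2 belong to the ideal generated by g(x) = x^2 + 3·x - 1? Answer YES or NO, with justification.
In Q[x] the ideal (g) consists of all multiples of g, so f ∈ (g) iff g | f, i.e. iff the remainder of f on division by g is 0. Divide f by g (g is monic, so eliminate the leading term of the running remainder at each step):
  leading term -2·x^4: subtract (-2·x^2)·g(x) = -2·x^4 - 6·x^3 + 2·x^2, leaving 3·x^3 + 11·x^2 + 2·x - 2
  leading term 3·x^3: subtract (3·x)·g(x) = 3·x^3 + 9·x^2 - 3·x, leaving 2·x^2 + 5·x - 2
  leading term 2·x^2: subtract (2)·g(x) = 2·x^2 + 6·x - 2, leaving -x
The remainder r(x) = -x ≠ 0 (and deg r < deg g), so g ∤ f, i.e. f ∉ (g).

Final answer: NO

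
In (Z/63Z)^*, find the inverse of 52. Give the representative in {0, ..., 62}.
52^(−1) ≡ 40 (mod 63)

Apply the extended Euclidean algorithm to (63, 52), tracking rows (r, s, t) with s·63 + t·52 = r. Each division r_prev = q·r_cur + r_new produces the new row as (previous row) − q·(current row):
  row A: (63, 1, 0)   [1·63 + 0·52 = 63]
  row B: (52, 0, 1)   [0·63 + 1·52 = 52]
  63 = 1·52 + 11   → row C = row A − 1·row B = (11, 1, −1)   [check: 1·63 − 1·52 = 11]
  52 = 4·11 + 8   → row D = row B − 4·row C = (8, −4, 5)   [check: −4·63 + 5·52 = 8]
  11 = 1·8 + 3   → row E = row C − 1·row D = (3, 5, −6)   [check: 5·63 − 6·52 = 3]
  8 = 2·3 + 2   → row F = row D − 2·row E = (2, −14, 17)   [check: −14·63 + 17·52 = 2]
  3 = 1·2 + 1   → row G = row E − 1·row F = (1, 19, −23)   [check: 19·63 − 23·52 = 1]
  2 = 2·1 + 0   → remainder 0, stop. gcd = 1 (last nonzero row G).
The gcd is 1, so 52 is invertible mod 63. The last nonzero row gives 19·63 − 23·52 = 1, so t = −23. So 52^(−1) ≡ −23 ≡ 40 (mod 63). Verify: 52 · 40 = 2080 ≡ 1 (mod 63). ✓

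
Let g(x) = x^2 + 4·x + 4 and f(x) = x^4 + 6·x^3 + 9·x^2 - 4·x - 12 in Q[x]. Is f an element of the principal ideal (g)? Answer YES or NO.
In Q[x] the ideal (g) consists of all multiples of g, so f ∈ (g) iff g | f, i.e. iff the remainder of f on division by g is 0. Divide f by g (g is monic, so eliminate the leading term of the running remainder at each step):
  leading term x^4: subtract (x^2)·g(x) = x^4 + 4·x^3 + 4·x^2, leaving 2·x^3 + 5·x^2 - 4·x - 12
  leading term 2·x^3: subtract (2·x)·g(x) = 2·x^3 + 8·x^2 + 8·x, leaving -3·x^2 - 12·x - 12
  leading term -3·x^2: subtract (-3)·g(x) = -3·x^2 - 12·x - 12, leaving 0
The remainder is 0, so f(x) = g(x) · h(x) with h(x) = x^2 + 2·x - 3. Hence g | f, i.e. f ∈ (g).

Final answer: YES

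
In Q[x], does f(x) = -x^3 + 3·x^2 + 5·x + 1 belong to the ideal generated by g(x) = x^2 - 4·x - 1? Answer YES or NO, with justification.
YES

In Q[x] the ideal (g) consists of all multiples of g, so f ∈ (g) iff g | f, i.e. iff the remainder of f on division by g is 0. Divide f by g (g is monic, so eliminate the leading term of the running remainder at each step):
  leading term -x^3: subtract (-x)·g(x) = -x^3 + 4·x^2 + x, leaving -x^2 + 4·x + 1
  leading term -x^2: subtract (-1)·g(x) = -x^2 + 4·x + 1, leaving 0
The remainder is 0, so f(x) = g(x) · h(x) with h(x) = -x - 1. Hence g | f, i.e. f ∈ (g).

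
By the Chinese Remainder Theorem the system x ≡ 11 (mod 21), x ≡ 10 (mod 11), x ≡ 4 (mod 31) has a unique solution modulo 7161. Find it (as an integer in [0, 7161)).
x ≡ 6731 (mod 7161); the representative in [0, 7161) is 6731

The moduli 21, 11, 31 are pairwise coprime, so by the CRT there is a unique solution mod 21·11·31 = 7161.
Solve by successive substitution. Start with x ≡ 11 (mod 21).
  Combine with x ≡ 10 (mod 11): write x = 11 + 21·t and require 11 + 21·t ≡ 10 (mod 11), i.e. 21·t ≡ 10 − 11 ≡ 10 (mod 11). Since 21^(−1) ≡ 10 (mod 11) (21 ≡ 10 (mod 11)), t ≡ 10·10 ≡ 1 (mod 11). So x ≡ 11 + 21·1 = 32 (mod 231).
  Combine with x ≡ 4 (mod 31): write x = 32 + 231·t and require 32 + 231·t ≡ 4 (mod 31), i.e. 231·t ≡ 4 − 32 ≡ 3 (mod 31). Since 231^(−1) ≡ 20 (mod 31) (231 ≡ 14 (mod 31)), t ≡ 20·3 ≡ 29 (mod 31). So x ≡ 32 + 231·29 = 6731 (mod 7161).
Unique solution in [0, 7161): x = 6731.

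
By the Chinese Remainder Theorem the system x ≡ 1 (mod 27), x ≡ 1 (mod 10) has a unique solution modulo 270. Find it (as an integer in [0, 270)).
The moduli 27, 10 are pairwise coprime, so by the CRT there is a unique solution mod 27·10 = 270.
Solve by successive substitution. Start with x ≡ 1 (mod 27).
  Combine with x ≡ 1 (mod 10): write x = 1 + 27·t and require 1 + 27·t ≡ 1 (mod 10), i.e. 27·t ≡ 1 − 1 ≡ 0 (mod 10). Since 27^(−1) ≡ 3 (mod 10) (27 ≡ 7 (mod 10)), t ≡ 3·0 ≡ 0 (mod 10). So x ≡ 1 + 27·0 = 1 (mod 270).
Unique solution in [0, 270): x = 1.

Final answer: x ≡ 1 (mod 270); the representative in [0, 270) is 1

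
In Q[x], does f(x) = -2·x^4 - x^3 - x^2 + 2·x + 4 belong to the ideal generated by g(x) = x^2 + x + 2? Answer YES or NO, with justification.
In Q[x] the ideal (g) consists of all multiples of g, so f ∈ (g) iff g | f, i.e. iff the remainder of f on division by g is 0. Divide f by g (g is monic, so eliminate the leading term of the running remainder at each step):
  leading term -2·x^4: subtract (-2·x^2)·g(x) = -2·x^4 - 2·x^3 - 4·x^2, leaving x^3 + 3·x^2 + 2·x + 4
  leading term x^3: subtract (x)·g(x) = x^3 + x^2 + 2·x, leaving 2·x^2 + 4
  leading term 2·x^2: subtract (2)·g(x) = 2·x^2 + 2·x + 4, leaving -2·x
The remainder r(x) = -2·x ≠ 0 (and deg r < deg g), so g ∤ f, i.e. f ∉ (g).

Final answer: NO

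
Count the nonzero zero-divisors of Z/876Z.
In Z/876Z each nonzero element is either a unit (gcd with 876 is 1) or a zero-divisor (gcd > 1). The number of units is φ(876): factorise 876 = 2^2 · 3 · 73, so φ(876) = (2^2 − 2^1) · (3 − 1) · (73 − 1) = 2 · 2 · 72 = 288. The nonzero elements number 876 − 1 = 875. Hence the nonzero zero-divisors number 875 − 288 = 587.

Final answer: Z/876Z has 587 nonzero zero-divisors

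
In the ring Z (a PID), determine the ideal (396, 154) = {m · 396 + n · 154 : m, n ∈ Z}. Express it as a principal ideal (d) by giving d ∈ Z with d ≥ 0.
In the PID Z, (a, b) is generated by gcd(a, b). Compute gcd(396, 154) with the extended Euclidean algorithm, tracking rows (r, s, t) with s·396 + t·154 = r:
  row A: (396, 1, 0)   [1·396 + 0·154 = 396]
  row B: (154, 0, 1)   [0·396 + 1·154 = 154]
  396 = 2·154 + 88   → row C = row A − 2·row B = (88, 1, −2)   [check: 1·396 − 2·154 = 88]
  154 = 1·88 + 66   → row D = row B − 1·row C = (66, −1, 3)   [check: −1·396 + 3·154 = 66]
  88 = 1·66 + 22   → row E = row C − 1·row D = (22, 2, −5)   [check: 2·396 − 5·154 = 22]
  66 = 3·22 + 0   → remainder 0, stop. gcd = 22 (last nonzero row E).
So gcd(396, 154) = 22, with Bézout identity 2·396 − 5·154 = 22. Containment (⊇): the Bézout identity exhibits 22 as an element of (396, 154), giving (22) ⊆ (396, 154). Containment (⊆): since 22 | 396 and 22 | 154 (396 = 22·18, 154 = 22·7), every Z-linear combination of 396 and 154 is divisible by 22, so (396, 154) ⊆ (22). Therefore (396, 154) = (22), d = 22.

Final answer: (396, 154) = (22); d = 22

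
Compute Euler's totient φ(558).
φ is multiplicative, with φ(p^e) = p^e − p^(e−1). Factorise 558 = 2 · 3^2 · 31. Then
  φ(558) = (2 − 1) · (3^2 − 3^1) · (31 − 1) = 1 · 6 · 30 = 180.

Final answer: φ(558) = 180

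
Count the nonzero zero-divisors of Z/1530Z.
In Z/1530Z each nonzero element is either a unit (gcd with 1530 is 1) or a zero-divisor (gcd > 1). The number of units is φ(1530): factorise 1530 = 2 · 3^2 · 5 · 17, so φ(1530) = (2 − 1) · (3^2 − 3^1) · (5 − 1) · (17 − 1) = 1 · 6 · 4 · 16 = 384. The nonzero elements number 1530 − 1 = 1529. Hence the nonzero zero-divisors number 1529 − 384 = 1145.

Final answer: Z/1530Z has 1145 nonzero zero-divisors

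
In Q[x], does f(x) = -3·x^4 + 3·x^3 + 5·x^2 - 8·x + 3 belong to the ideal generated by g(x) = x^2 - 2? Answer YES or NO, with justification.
NO

In Q[x] the ideal (g) consists of all multiples of g, so f ∈ (g) iff g | f, i.e. iff the remainder of f on division by g is 0. Divide f by g (g is monic, so eliminate the leading term of the running remainder at each step):
  leading term -3·x^4: subtract (-3·x^2)·g(x) = -3·x^4 + 6·x^2, leaving 3·x^3 - x^2 - 8·x + 3
  leading term 3·x^3: subtract (3·x)·g(x) = 3·x^3 - 6·x, leaving -x^2 - 2·x + 3
  leading term -x^2: subtract (-1)·g(x) = 2 - x^2, leaving 1 - 2·x
The remainder r(x) = 1 - 2·x ≠ 0 (and deg r < deg g), so g ∤ f, i.e. f ∉ (g).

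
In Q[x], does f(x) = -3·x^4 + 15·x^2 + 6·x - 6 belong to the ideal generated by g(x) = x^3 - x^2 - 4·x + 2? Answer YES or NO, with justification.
YES

In Q[x] the ideal (g) consists of all multiples of g, so f ∈ (g) iff g | f, i.e. iff the remainder of f on division by g is 0. Divide f by g (g is monic, so eliminate the leading term of the running remainder at each step):
  leading term -3·x^4: subtract (-3·x)·g(x) = -3·x^4 + 3·x^3 + 12·x^2 - 6·x, leaving -3·x^3 + 3·x^2 + 12·x - 6
  leading term -3·x^3: subtract (-3)·g(x) = -3·x^3 + 3·x^2 + 12·x - 6, leaving 0
The remainder is 0, so f(x) = g(x) · h(x) with h(x) = -3·x - 3. Hence g | f, i.e. f ∈ (g).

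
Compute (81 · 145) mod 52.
Reduce the factors first: 81 ≡ 29, 145 ≡ 41 (mod 52), so 81 · 145 ≡ 29 · 41 (mod 52). 29 · 41 = 1189. Dividing by 52: 1189 = 22·52 + 45. So (81 · 145) mod 52 = 45.

Final answer: 45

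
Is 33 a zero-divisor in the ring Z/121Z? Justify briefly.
gcd(33, 121) = 11 > 1, so 33 is not a unit in Z/121Z. In Z/nZ every nonzero non-unit is a zero-divisor: explicitly, take b = 121/gcd = 11 ≠ 0 (mod 121); then 33·11 = 363 = 3·121, i.e. 33·11 ≡ 0 (mod 121). So 33 is a zero-divisor.

Final answer: YES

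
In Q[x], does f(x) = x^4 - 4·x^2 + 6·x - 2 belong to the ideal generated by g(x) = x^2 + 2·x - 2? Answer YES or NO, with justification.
In Q[x] the ideal (g) consists of all multiples of g, so f ∈ (g) iff g | f, i.e. iff the remainder of f on division by g is 0. Divide f by g (g is monic, so eliminate the leading term of the running remainder at each step):
  leading term x^4: subtract (x^2)·g(x) = x^4 + 2·x^3 - 2·x^2, leaving -2·x^3 - 2·x^2 + 6·x - 2
  leading term -2·x^3: subtract (-2·x)·g(x) = -2·x^3 - 4·x^2 + 4·x, leaving 2·x^2 + 2·x - 2
  leading term 2·x^2: subtract (2)·g(x) = 2·x^2 + 4·x - 4, leaving 2 - 2·x
The remainder r(x) = 2 - 2·x ≠ 0 (and deg r < deg g), so g ∤ f, i.e. f ∉ (g).

Final answer: NO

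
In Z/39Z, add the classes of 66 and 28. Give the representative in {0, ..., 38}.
Reduce the summands first: 66 ≡ 27 (mod 39), so 66 + 28 ≡ 27 + 28 (mod 39). 27 + 28 = 55; 55 = 1·39 + 16, so (66 + 28) mod 39 = 16.

Final answer: 16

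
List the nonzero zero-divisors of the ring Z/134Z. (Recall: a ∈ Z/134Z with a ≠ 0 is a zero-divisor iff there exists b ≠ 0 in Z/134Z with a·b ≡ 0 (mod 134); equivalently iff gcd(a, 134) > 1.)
An element a ∈ Z/134Z (with a ≠ 0) is a zero-divisor iff gcd(a, 134) > 1 (because a is a unit precisely when gcd(a, n) = 1, and in Z/nZ every nonzero, non-unit element is a zero-divisor). Scan a = 1, ..., 133 and keep those with gcd(a, 134) > 1:
  gcd(2, 134) = 2, gcd(4, 134) = 2, gcd(6, 134) = 2, gcd(8, 134) = 2, gcd(10, 134) = 2, gcd(12, 134) = 2, gcd(14, 134) = 2, gcd(16, 134) = 2, gcd(18, 134) = 2, gcd(20, 134) = 2, gcd(22, 134) = 2, gcd(24, 134) = 2, gcd(26, 134) = 2, gcd(28, 134) = 2, gcd(30, 134) = 2, gcd(32, 134) = 2, gcd(34, 134) = 2, gcd(36, 134) = 2, gcd(38, 134) = 2, gcd(40, 134) = 2, gcd(42, 134) = 2, gcd(44, 134) = 2, gcd(46, 134) = 2, gcd(48, 134) = 2, gcd(50, 134) = 2, gcd(52, 134) = 2, gcd(54, 134) = 2, gcd(56, 134) = 2, gcd(58, 134) = 2, gcd(60, 134) = 2, gcd(62, 134) = 2, gcd(64, 134) = 2, gcd(66, 134) = 2, gcd(67, 134) = 67, gcd(68, 134) = 2, gcd(70, 134) = 2, gcd(72, 134) = 2, gcd(74, 134) = 2, gcd(76, 134) = 2, gcd(78, 134) = 2, gcd(80, 134) = 2, gcd(82, 134) = 2, gcd(84, 134) = 2, gcd(86, 134) = 2, gcd(88, 134) = 2, gcd(90, 134) = 2, gcd(92, 134) = 2, gcd(94, 134) = 2, gcd(96, 134) = 2, gcd(98, 134) = 2, gcd(100, 134) = 2, gcd(102, 134) = 2, gcd(104, 134) = 2, gcd(106, 134) = 2, gcd(108, 134) = 2, gcd(110, 134) = 2, gcd(112, 134) = 2, gcd(114, 134) = 2, gcd(116, 134) = 2, gcd(118, 134) = 2, gcd(120, 134) = 2, gcd(122, 134) = 2, gcd(124, 134) = 2, gcd(126, 134) = 2, gcd(128, 134) = 2, gcd(130, 134) = 2, gcd(132, 134) = 2.
All other a ∈ {1, ..., 133} have gcd(a, 134) = 1 and are units. So the nonzero zero-divisors are exactly the 67 values of a appearing in this scan.

Final answer: nonzero zero-divisors of Z/134Z = {2, 4, 6, 8, 10, 12, 14, 16, 18, 20, 22, 24, 26, 28, 30, 32, 34, 36, 38, 40, 42, 44, 46, 48, 50, 52, 54, 56, 58, 60, 62, 64, 66, 67, 68, 70, 72, 74, 76, 78, 80, 82, 84, 86, 88, 90, 92, 94, 96, 98, 100, 102, 104, 106, 108, 110, 112, 114, 116, 118, 120, 122, 124, 126, 128, 130, 132}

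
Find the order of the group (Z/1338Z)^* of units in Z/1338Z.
(Z/1338Z)^* consists of the classes a with gcd(a, 1338) = 1, so its order is φ(1338). φ is multiplicative, with φ(p^e) = p^e − p^(e−1). Factorise 1338 = 2 · 3 · 223. Then
  φ(1338) = (2 − 1) · (3 − 1) · (223 − 1) = 1 · 2 · 222 = 444.
Thus |(Z/1338Z)^*| = 444.

Final answer: |(Z/1338Z)^*| = 444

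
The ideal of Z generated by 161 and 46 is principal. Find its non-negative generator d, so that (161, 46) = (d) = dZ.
(161, 46) = (23); d = 23

In the PID Z, (a, b) is generated by gcd(a, b). Compute gcd(161, 46) with the extended Euclidean algorithm, tracking rows (r, s, t) with s·161 + t·46 = r:
  row A: (161, 1, 0)   [1·161 + 0·46 = 161]
  row B: (46, 0, 1)   [0·161 + 1·46 = 46]
  161 = 3·46 + 23   → row C = row A − 3·row B = (23, 1, −3)   [check: 1·161 − 3·46 = 23]
  46 = 2·23 + 0   → remainder 0, stop. gcd = 23 (last nonzero row C).
So gcd(161, 46) = 23, with Bézout identity 1·161 − 3·46 = 23. Containment (⊇): the Bézout identity exhibits 23 as an element of (161, 46), giving (23) ⊆ (161, 46). Containment (⊆): since 23 | 161 and 23 | 46 (161 = 23·7, 46 = 23·2), every Z-linear combination of 161 and 46 is divisible by 23, so (161, 46) ⊆ (23). Therefore (161, 46) = (23), d = 23.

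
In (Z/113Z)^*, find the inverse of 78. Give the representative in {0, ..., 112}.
78^(−1) ≡ 71 (mod 113)

Apply the extended Euclidean algorithm to (113, 78), tracking rows (r, s, t) with s·113 + t·78 = r. Each division r_prev = q·r_cur + r_new produces the new row as (previous row) − q·(current row):
  row A: (113, 1, 0)   [1·113 + 0·78 = 113]
  row B: (78, 0, 1)   [0·113 + 1·78 = 78]
  113 = 1·78 + 35   → row C = row A − 1·row B = (35, 1, −1)   [check: 1·113 − 1·78 = 35]
  78 = 2·35 + 8   → row D = row B − 2·row C = (8, −2, 3)   [check: −2·113 + 3·78 = 8]
  35 = 4·8 + 3   → row E = row C − 4·row D = (3, 9, −13)   [check: 9·113 − 13·78 = 3]
  8 = 2·3 + 2   → row F = row D − 2·row E = (2, −20, 29)   [check: −20·113 + 29·78 = 2]
  3 = 1·2 + 1   → row G = row E − 1·row F = (1, 29, −42)   [check: 29·113 − 42·78 = 1]
  2 = 2·1 + 0   → remainder 0, stop. gcd = 1 (last nonzero row G).
The gcd is 1, so 78 is invertible mod 113. The last nonzero row gives 29·113 − 42·78 = 1, so t = −42. So 78^(−1) ≡ −42 ≡ 71 (mod 113). Verify: 78 · 71 = 5538 ≡ 1 (mod 113). ✓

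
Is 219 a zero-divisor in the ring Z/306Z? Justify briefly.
gcd(219, 306) = 3 > 1, so 219 is not a unit in Z/306Z. In Z/nZ every nonzero non-unit is a zero-divisor: explicitly, take b = 306/gcd = 102 ≠ 0 (mod 306); then 219·102 = 22338 = 73·306, i.e. 219·102 ≡ 0 (mod 306). So 219 is a zero-divisor.

Final answer: YES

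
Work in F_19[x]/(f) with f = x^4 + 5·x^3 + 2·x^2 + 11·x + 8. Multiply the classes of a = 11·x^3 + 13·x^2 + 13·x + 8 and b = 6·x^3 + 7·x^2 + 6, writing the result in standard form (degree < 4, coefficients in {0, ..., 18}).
a · b ≡ 11·x^2 + 15·x + 10 (mod f(x))

Multiply as integer polynomials: a · b = 66·x^6 + 155·x^5 + 169·x^4 + 205·x^3 + 134·x^2 + 78·x + 48. Reducing coefficients mod 19: a · b ≡ 9·x^6 + 3·x^5 + 17·x^4 + 15·x^3 + x^2 + 2·x + 10. Now divide by f(x) = x^4 + 5·x^3 + 2·x^2 + 11·x + 8 in F_19[x], eliminating the leading term at each step:
  leading term 9·x^6: subtract (9·x^2)·f(x) = 9·x^6 + 7·x^5 + 18·x^4 + 4·x^3 + 15·x^2, leaving 15·x^5 + 18·x^4 + 11·x^3 + 5·x^2 + 2·x + 10 (coefficients mod 19)
  leading term 15·x^5: subtract (15·x)·f(x) = 15·x^5 + 18·x^4 + 11·x^3 + 13·x^2 + 6·x, leaving 11·x^2 + 15·x + 10 (coefficients mod 19)
The degree is now < 4, so this is the remainder. Hence a · b ≡ 11·x^2 + 15·x + 10 in F_19[x]/(f).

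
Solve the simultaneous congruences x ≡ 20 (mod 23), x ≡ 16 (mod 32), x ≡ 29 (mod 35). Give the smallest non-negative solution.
x ≡ 16304 (mod 25760); the representative in [0, 25760) is 16304

The moduli 23, 32, 35 are pairwise coprime, so by the CRT there is a unique solution mod 23·32·35 = 25760.
Solve by successive substitution. Start with x ≡ 20 (mod 23).
  Combine with x ≡ 16 (mod 32): write x = 20 + 23·t and require 20 + 23·t ≡ 16 (mod 32), i.e. 23·t ≡ 16 − 20 ≡ 28 (mod 32). Since 23^(−1) ≡ 7 (mod 32), t ≡ 7·28 ≡ 4 (mod 32). So x ≡ 20 + 23·4 = 112 (mod 736).
  Combine with x ≡ 29 (mod 35): write x = 112 + 736·t and require 112 + 736·t ≡ 29 (mod 35), i.e. 736·t ≡ 29 − 112 ≡ 22 (mod 35). Since 736^(−1) ≡ 1 (mod 35) (736 ≡ 1 (mod 35)), t ≡ 1·22 ≡ 22 (mod 35). So x ≡ 112 + 736·22 = 16304 (mod 25760).
Unique solution in [0, 25760): x = 16304.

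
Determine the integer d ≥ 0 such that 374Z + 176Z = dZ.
(374, 176) = (22); d = 22

In the PID Z, (a, b) is generated by gcd(a, b). Compute gcd(374, 176) with the extended Euclidean algorithm, tracking rows (r, s, t) with s·374 + t·176 = r:
  row A: (374, 1, 0)   [1·374 + 0·176 = 374]
  row B: (176, 0, 1)   [0·374 + 1·176 = 176]
  374 = 2·176 + 22   → row C = row A − 2·row B = (22, 1, −2)   [check: 1·374 − 2·176 = 22]
  176 = 8·22 + 0   → remainder 0, stop. gcd = 22 (last nonzero row C).
So gcd(374, 176) = 22, with Bézout identity 1·374 − 2·176 = 22. Containment (⊇): the Bézout identity exhibits 22 as an element of (374, 176), giving (22) ⊆ (374, 176). Containment (⊆): since 22 | 374 and 22 | 176 (374 = 22·17, 176 = 22·8), every Z-linear combination of 374 and 176 is divisible by 22, so (374, 176) ⊆ (22). Therefore (374, 176) = (22), d = 22.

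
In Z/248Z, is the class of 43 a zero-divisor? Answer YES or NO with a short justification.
gcd(43, 248) = 1, so 43 is a unit in Z/248Z (it has a multiplicative inverse). A unit cannot be a zero-divisor: if 43·b ≡ 0 then multiplying both sides by 43^(−1) gives b ≡ 0. So 43 is not a zero-divisor.

Final answer: NO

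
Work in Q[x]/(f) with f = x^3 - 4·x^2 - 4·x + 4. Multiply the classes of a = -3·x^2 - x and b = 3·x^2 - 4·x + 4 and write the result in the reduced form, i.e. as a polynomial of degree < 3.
First multiply in Q[x] without reducing: a · b = -9·x^4 + 9·x^3 - 8·x^2 - 4·x. Now divide by f(x) = x^3 - 4·x^2 - 4·x + 4, eliminating the leading term at each step:
  leading term -9·x^4: subtract (-9·x)·f(x) = -9·x^4 + 36·x^3 + 36·x^2 - 36·x, leaving -27·x^3 - 44·x^2 + 32·x
  leading term -27·x^3: subtract (-27)·f(x) = -27·x^3 + 108·x^2 + 108·x - 108, leaving -152·x^2 - 76·x + 108
The degree is now < 3, so this is the remainder. Hence a · b ≡ -152·x^2 - 76·x + 108 in Q[x]/(f).

Final answer: a · b ≡ -152·x^2 - 76·x + 108 (mod f(x))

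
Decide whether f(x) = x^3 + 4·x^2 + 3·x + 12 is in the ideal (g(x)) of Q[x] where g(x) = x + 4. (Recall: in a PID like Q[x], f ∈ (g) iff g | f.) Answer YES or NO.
YES

In Q[x] the ideal (g) consists of all multiples of g, so f ∈ (g) iff g | f, i.e. iff the remainder of f on division by g is 0. Divide f by g (g is monic, so eliminate the leading term of the running remainder at each step):
  leading term x^3: subtract (x^2)·g(x) = x^3 + 4·x^2, leaving 3·x + 12
  leading term 3·x: subtract (3)·g(x) = 3·x + 12, leaving 0
The remainder is 0, so f(x) = g(x) · h(x) with h(x) = x^2 + 3. Hence g | f, i.e. f ∈ (g).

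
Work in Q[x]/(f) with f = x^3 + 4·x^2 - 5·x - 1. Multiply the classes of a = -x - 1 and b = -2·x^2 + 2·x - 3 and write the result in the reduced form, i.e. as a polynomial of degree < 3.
a · b ≡ -8·x^2 + 11·x + 5 (mod f(x))

First multiply in Q[x] without reducing: a · b = 2·x^3 + x + 3. Now divide by f(x) = x^3 + 4·x^2 - 5·x - 1, eliminating the leading term at each step:
  leading term 2·x^3: subtract (2)·f(x) = 2·x^3 + 8·x^2 - 10·x - 2, leaving -8·x^2 + 11·x + 5
The degree is now < 3, so this is the remainder. Hence a · b ≡ -8·x^2 + 11·x + 5 in Q[x]/(f).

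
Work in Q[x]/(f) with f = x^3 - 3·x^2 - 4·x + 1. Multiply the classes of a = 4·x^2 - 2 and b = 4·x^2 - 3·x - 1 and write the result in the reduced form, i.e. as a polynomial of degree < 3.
First multiply in Q[x] without reducing: a · b = 16·x^4 - 12·x^3 - 12·x^2 + 6·x + 2. Now divide by f(x) = x^3 - 3·x^2 - 4·x + 1, eliminating the leading term at each step:
  leading term 16·x^4: subtract (16·x)·f(x) = 16·x^4 - 48·x^3 - 64·x^2 + 16·x, leaving 36·x^3 + 52·x^2 - 10·x + 2
  leading term 36·x^3: subtract (36)·f(x) = 36·x^3 - 108·x^2 - 144·x + 36, leaving 160·x^2 + 134·x - 34
The degree is now < 3, so this is the remainder. Hence a · b ≡ 160·x^2 + 134·x - 34 in Q[x]/(f).

Final answer: a · b ≡ 160·x^2 + 134·x - 34 (mod f(x))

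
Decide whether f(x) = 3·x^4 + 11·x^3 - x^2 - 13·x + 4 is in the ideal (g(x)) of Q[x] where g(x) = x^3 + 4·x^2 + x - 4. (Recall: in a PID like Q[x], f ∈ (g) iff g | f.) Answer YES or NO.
In Q[x] the ideal (g) consists of all multiples of g, so f ∈ (g) iff g | f, i.e. iff the remainder of f on division by g is 0. Divide f by g (g is monic, so eliminate the leading term of the running remainder at each step):
  leading term 3·x^4: subtract (3·x)·g(x) = 3·x^4 + 12·x^3 + 3·x^2 - 12·x, leaving -x^3 - 4·x^2 - x + 4
  leading term -x^3: subtract (-1)·g(x) = -x^3 - 4·x^2 - x + 4, leaving 0
The remainder is 0, so f(x) = g(x) · h(x) with h(x) = 3·x - 1. Hence g | f, i.e. f ∈ (g).

Final answer: YES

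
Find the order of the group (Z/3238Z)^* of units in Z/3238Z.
(Z/3238Z)^* consists of the classes a with gcd(a, 3238) = 1, so its order is φ(3238). φ is multiplicative, with φ(p^e) = p^e − p^(e−1). Factorise 3238 = 2 · 1619. Then
  φ(3238) = (2 − 1) · (1619 − 1) = 1 · 1618 = 1618.
Thus |(Z/3238Z)^*| = 1618.

Final answer: |(Z/3238Z)^*| = 1618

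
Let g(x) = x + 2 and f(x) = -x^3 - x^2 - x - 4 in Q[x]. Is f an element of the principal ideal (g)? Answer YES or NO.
In Q[x] the ideal (g) consists of all multiples of g, so f ∈ (g) iff g | f, i.e. iff the remainder of f on division by g is 0. Divide f by g (g is monic, so eliminate the leading term of the running remainder at each step):
  leading term -x^3: subtract (-x^2)·g(x) = -x^3 - 2·x^2, leaving x^2 - x - 4
  leading term x^2: subtract (x)·g(x) = x^2 + 2·x, leaving -3·x - 4
  leading term -3·x: subtract (-3)·g(x) = -3·x - 6, leaving 2
The remainder r(x) = 2 ≠ 0 (and deg r < deg g), so g ∤ f, i.e. f ∉ (g).

Final answer: NO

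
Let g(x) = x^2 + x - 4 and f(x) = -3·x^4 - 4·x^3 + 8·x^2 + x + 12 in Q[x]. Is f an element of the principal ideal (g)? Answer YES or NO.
YES

In Q[x] the ideal (g) consists of all multiples of g, so f ∈ (g) iff g | f, i.e. iff the remainder of f on division by g is 0. Divide f by g (g is monic, so eliminate the leading term of the running remainder at each step):
  leading term -3·x^4: subtract (-3·x^2)·g(x) = -3·x^4 - 3·x^3 + 12·x^2, leaving -x^3 - 4·x^2 + x + 12
  leading term -x^3: subtract (-x)·g(x) = -x^3 - x^2 + 4·x, leaving -3·x^2 - 3·x + 12
  leading term -3·x^2: subtract (-3)·g(x) = -3·x^2 - 3·x + 12, leaving 0
The remainder is 0, so f(x) = g(x) · h(x) with h(x) = -3·x^2 - x - 3. Hence g | f, i.e. f ∈ (g).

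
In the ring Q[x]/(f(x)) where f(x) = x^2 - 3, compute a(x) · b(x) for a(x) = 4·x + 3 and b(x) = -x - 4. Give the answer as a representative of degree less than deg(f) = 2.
First multiply in Q[x] without reducing: a · b = -4·x^2 - 19·x - 12. Now divide by f(x) = x^2 - 3, eliminating the leading term at each step:
  leading term -4·x^2: subtract (-4)·f(x) = 12 - 4·x^2, leaving -19·x - 24
The degree is now < 2, so this is the remainder. Hence a · b ≡ -19·x - 24 in Q[x]/(f).

Final answer: a · b ≡ -19·x - 24 (mod f(x))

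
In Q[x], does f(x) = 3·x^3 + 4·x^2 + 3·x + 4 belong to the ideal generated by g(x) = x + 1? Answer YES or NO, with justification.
In Q[x] the ideal (g) consists of all multiples of g, so f ∈ (g) iff g | f, i.e. iff the remainder of f on division by g is 0. Divide f by g (g is monic, so eliminate the leading term of the running remainder at each step):
  leading term 3·x^3: subtract (3·x^2)·g(x) = 3·x^3 + 3·x^2, leaving x^2 + 3·x + 4
  leading term x^2: subtract (x)·g(x) = x^2 + x, leaving 2·x + 4
  leading term 2·x: subtract (2)·g(x) = 2·x + 2, leaving 2
The remainder r(x) = 2 ≠ 0 (and deg r < deg g), so g ∤ f, i.e. f ∉ (g).

Final answer: NO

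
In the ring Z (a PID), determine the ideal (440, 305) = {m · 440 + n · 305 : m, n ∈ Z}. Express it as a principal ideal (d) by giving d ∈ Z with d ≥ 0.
In the PID Z, (a, b) is generated by gcd(a, b). Compute gcd(440, 305) with the extended Euclidean algorithm, tracking rows (r, s, t) with s·440 + t·305 = r:
  row A: (440, 1, 0)   [1·440 + 0·305 = 440]
  row B: (305, 0, 1)   [0·440 + 1·305 = 305]
  440 = 1·305 + 135   → row C = row A − 1·row B = (135, 1, −1)   [check: 1·440 − 1·305 = 135]
  305 = 2·135 + 35   → row D = row B − 2·row C = (35, −2, 3)   [check: −2·440 + 3·305 = 35]
  135 = 3·35 + 30   → row E = row C − 3·row D = (30, 7, −10)   [check: 7·440 − 10·305 = 30]
  35 = 1·30 + 5   → row F = row D − 1·row E = (5, −9, 13)   [check: −9·440 + 13·305 = 5]
  30 = 6·5 + 0   → remainder 0, stop. gcd = 5 (last nonzero row F).
So gcd(440, 305) = 5, with Bézout identity −9·440 + 13·305 = 5. Containment (⊇): the Bézout identity exhibits 5 as an element of (440, 305), giving (5) ⊆ (440, 305). Containment (⊆): since 5 | 440 and 5 | 305 (440 = 5·88, 305 = 5·61), every Z-linear combination of 440 and 305 is divisible by 5, so (440, 305) ⊆ (5). Therefore (440, 305) = (5), d = 5.

Final answer: (440, 305) = (5); d = 5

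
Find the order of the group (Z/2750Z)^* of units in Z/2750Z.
(Z/2750Z)^* consists of the classes a with gcd(a, 2750) = 1, so its order is φ(2750). φ is multiplicative, with φ(p^e) = p^e − p^(e−1). Factorise 2750 = 2 · 5^3 · 11. Then
  φ(2750) = (2 − 1) · (5^3 − 5^2) · (11 − 1) = 1 · 100 · 10 = 1000.
Thus |(Z/2750Z)^*| = 1000.

Final answer: |(Z/2750Z)^*| = 1000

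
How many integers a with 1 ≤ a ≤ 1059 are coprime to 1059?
The number of a ∈ {1, ..., 1059} with gcd(a, 1059) = 1 is by definition Euler's totient φ(1059). φ is multiplicative, with φ(p^e) = p^e − p^(e−1). Factorise 1059 = 3 · 353. Then
  φ(1059) = (3 − 1) · (353 − 1) = 2 · 352 = 704.
So there are 704 such integers.

Final answer: 704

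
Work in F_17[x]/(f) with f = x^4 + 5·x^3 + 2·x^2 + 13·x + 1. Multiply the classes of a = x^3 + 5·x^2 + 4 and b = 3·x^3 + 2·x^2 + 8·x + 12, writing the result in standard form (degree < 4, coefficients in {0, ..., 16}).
a · b ≡ 11·x^3 + x^2 + 4·x + 12 (mod f(x))

Multiply as integer polynomials: a · b = 3·x^6 + 17·x^5 + 18·x^4 + 64·x^3 + 68·x^2 + 32·x + 48. Reducing coefficients mod 17: a · b ≡ 3·x^6 + x^4 + 13·x^3 + 15·x + 14. Now divide by f(x) = x^4 + 5·x^3 + 2·x^2 + 13·x + 1 in F_17[x], eliminating the leading term at each step:
  leading term 3·x^6: subtract (3·x^2)·f(x) = 3·x^6 + 15·x^5 + 6·x^4 + 5·x^3 + 3·x^2, leaving 2·x^5 + 12·x^4 + 8·x^3 + 14·x^2 + 15·x + 14 (coefficients mod 17)
  leading term 2·x^5: subtract (2·x)·f(x) = 2·x^5 + 10·x^4 + 4·x^3 + 9·x^2 + 2·x, leaving 2·x^4 + 4·x^3 + 5·x^2 + 13·x + 14 (coefficients mod 17)
  leading term 2·x^4: subtract (2)·f(x) = 2·x^4 + 10·x^3 + 4·x^2 + 9·x + 2, leaving 11·x^3 + x^2 + 4·x + 12 (coefficients mod 17)
The degree is now < 4, so this is the remainder. Hence a · b ≡ 11·x^3 + x^2 + 4·x + 12 in F_17[x]/(f).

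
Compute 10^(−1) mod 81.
Apply the extended Euclidean algorithm to (81, 10), tracking rows (r, s, t) with s·81 + t·10 = r. Each division r_prev = q·r_cur + r_new produces the new row as (previous row) − q·(current row):
  row A: (81, 1, 0)   [1·81 + 0·10 = 81]
  row B: (10, 0, 1)   [0·81 + 1·10 = 10]
  81 = 8·10 + 1   → row C = row A − 8·row B = (1, 1, −8)   [check: 1·81 − 8·10 = 1]
  10 = 10·1 + 0   → remainder 0, stop. gcd = 1 (last nonzero row C).
The gcd is 1, so 10 is invertible mod 81. The last nonzero row gives 1·81 − 8·10 = 1, so t = −8. So 10^(−1) ≡ −8 ≡ 73 (mod 81). Verify: 10 · 73 = 730 ≡ 1 (mod 81). ✓

Final answer: 10^(−1) ≡ 73 (mod 81)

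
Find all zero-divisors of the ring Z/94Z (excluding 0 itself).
nonzero zero-divisors of Z/94Z = {2, 4, 6, 8, 10, 12, 14, 16, 18, 20, 22, 24, 26, 28, 30, 32, 34, 36, 38, 40, 42, 44, 46, 47, 48, 50, 52, 54, 56, 58, 60, 62, 64, 66, 68, 70, 72, 74, 76, 78, 80, 82, 84, 86, 88, 90, 92}

An element a ∈ Z/94Z (with a ≠ 0) is a zero-divisor iff gcd(a, 94) > 1 (because a is a unit precisely when gcd(a, n) = 1, and in Z/nZ every nonzero, non-unit element is a zero-divisor). Scan a = 1, ..., 93 and keep those with gcd(a, 94) > 1:
  gcd(2, 94) = 2, gcd(4, 94) = 2, gcd(6, 94) = 2, gcd(8, 94) = 2, gcd(10, 94) = 2, gcd(12, 94) = 2, gcd(14, 94) = 2, gcd(16, 94) = 2, gcd(18, 94) = 2, gcd(20, 94) = 2, gcd(22, 94) = 2, gcd(24, 94) = 2, gcd(26, 94) = 2, gcd(28, 94) = 2, gcd(30, 94) = 2, gcd(32, 94) = 2, gcd(34, 94) = 2, gcd(36, 94) = 2, gcd(38, 94) = 2, gcd(40, 94) = 2, gcd(42, 94) = 2, gcd(44, 94) = 2, gcd(46, 94) = 2, gcd(47, 94) = 47, gcd(48, 94) = 2, gcd(50, 94) = 2, gcd(52, 94) = 2, gcd(54, 94) = 2, gcd(56, 94) = 2, gcd(58, 94) = 2, gcd(60, 94) = 2, gcd(62, 94) = 2, gcd(64, 94) = 2, gcd(66, 94) = 2, gcd(68, 94) = 2, gcd(70, 94) = 2, gcd(72, 94) = 2, gcd(74, 94) = 2, gcd(76, 94) = 2, gcd(78, 94) = 2, gcd(80, 94) = 2, gcd(82, 94) = 2, gcd(84, 94) = 2, gcd(86, 94) = 2, gcd(88, 94) = 2, gcd(90, 94) = 2, gcd(92, 94) = 2.
All other a ∈ {1, ..., 93} have gcd(a, 94) = 1 and are units. So the nonzero zero-divisors are exactly the 47 values of a appearing in this scan.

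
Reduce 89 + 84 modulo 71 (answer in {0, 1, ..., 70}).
31

Reduce the summands first: 89 ≡ 18, 84 ≡ 13 (mod 71), so 89 + 84 ≡ 18 + 13 (mod 71). 18 + 13 = 31; 31 = 0·71 + 31, so (89 + 84) mod 71 = 31.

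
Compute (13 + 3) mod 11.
5

Reduce the summands first: 13 ≡ 2 (mod 11), so 13 + 3 ≡ 2 + 3 (mod 11). 2 + 3 = 5; 5 = 0·11 + 5, so (13 + 3) mod 11 = 5.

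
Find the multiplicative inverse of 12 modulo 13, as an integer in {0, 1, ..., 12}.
12^(−1) ≡ 12 (mod 13)

Apply the extended Euclidean algorithm to (13, 12), tracking rows (r, s, t) with s·13 + t·12 = r. Each division r_prev = q·r_cur + r_new produces the new row as (previous row) − q·(current row):
  row A: (13, 1, 0)   [1·13 + 0·12 = 13]
  row B: (12, 0, 1)   [0·13 + 1·12 = 12]
  13 = 1·12 + 1   → row C = row A − 1·row B = (1, 1, −1)   [check: 1·13 − 1·12 = 1]
  12 = 12·1 + 0   → remainder 0, stop. gcd = 1 (last nonzero row C).
The gcd is 1, so 12 is invertible mod 13. The last nonzero row gives 1·13 − 1·12 = 1, so t = −1. So 12^(−1) ≡ −1 ≡ 12 (mod 13). Verify: 12 · 12 = 144 ≡ 1 (mod 13). ✓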